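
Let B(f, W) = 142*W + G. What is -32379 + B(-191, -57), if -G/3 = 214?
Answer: -41115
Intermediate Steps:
G = -642 (G = -3*214 = -642)
B(f, W) = -642 + 142*W (B(f, W) = 142*W - 642 = -642 + 142*W)
-32379 + B(-191, -57) = -32379 + (-642 + 142*(-57)) = -32379 + (-642 - 8094) = -32379 - 8736 = -41115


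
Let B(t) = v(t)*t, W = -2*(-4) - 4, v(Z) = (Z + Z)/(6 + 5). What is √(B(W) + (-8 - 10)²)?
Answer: 2*√9889/11 ≈ 18.081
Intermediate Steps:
v(Z) = 2*Z/11 (v(Z) = (2*Z)/11 = (2*Z)*(1/11) = 2*Z/11)
W = 4 (W = 8 - 4 = 4)
B(t) = 2*t²/11 (B(t) = (2*t/11)*t = 2*t²/11)
√(B(W) + (-8 - 10)²) = √((2/11)*4² + (-8 - 10)²) = √((2/11)*16 + (-18)²) = √(32/11 + 324) = √(3596/11) = 2*√9889/11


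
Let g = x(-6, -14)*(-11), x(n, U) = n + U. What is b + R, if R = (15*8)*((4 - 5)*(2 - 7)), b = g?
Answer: 820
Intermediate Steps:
x(n, U) = U + n
g = 220 (g = (-14 - 6)*(-11) = -20*(-11) = 220)
b = 220
R = 600 (R = 120*(-1*(-5)) = 120*5 = 600)
b + R = 220 + 600 = 820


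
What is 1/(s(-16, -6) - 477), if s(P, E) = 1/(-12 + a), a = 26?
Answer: -14/6677 ≈ -0.0020967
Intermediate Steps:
s(P, E) = 1/14 (s(P, E) = 1/(-12 + 26) = 1/14)
1/(s(-16, -6) - 477) = 1/(1/14 - 477) = 1/(-6677/14) = -14/6677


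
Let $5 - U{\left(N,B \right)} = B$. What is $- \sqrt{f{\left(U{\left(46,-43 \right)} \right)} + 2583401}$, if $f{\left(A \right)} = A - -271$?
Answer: $- 6 \sqrt{71770} \approx -1607.4$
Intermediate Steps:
$U{\left(N,B \right)} = 5 - B$
$f{\left(A \right)} = 271 + A$ ($f{\left(A \right)} = A + 271 = 271 + A$)
$- \sqrt{f{\left(U{\left(46,-43 \right)} \right)} + 2583401} = - \sqrt{\left(271 + \left(5 - -43\right)\right) + 2583401} = - \sqrt{\left(271 + \left(5 + 43\right)\right) + 2583401} = - \sqrt{\left(271 + 48\right) + 2583401} = - \sqrt{319 + 2583401} = - \sqrt{2583720} = - 6 \sqrt{71770}$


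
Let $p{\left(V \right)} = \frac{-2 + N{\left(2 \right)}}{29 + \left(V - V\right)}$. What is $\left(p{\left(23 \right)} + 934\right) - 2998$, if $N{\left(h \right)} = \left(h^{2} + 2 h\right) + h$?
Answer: $- \frac{59848}{29} \approx -2063.7$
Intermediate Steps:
$N{\left(h \right)} = h^{2} + 3 h$
$p{\left(V \right)} = \frac{8}{29}$ ($p{\left(V \right)} = \frac{-2 + 2 \left(3 + 2\right)}{29 + \left(V - V\right)} = \frac{-2 + 2 \cdot 5}{29 + 0} = \frac{-2 + 10}{29} = 8 \cdot \frac{1}{29} = \frac{8}{29}$)
$\left(p{\left(23 \right)} + 934\right) - 2998 = \left(\frac{8}{29} + 934\right) - 2998 = \frac{27094}{29} - 2998 = - \frac{59848}{29}$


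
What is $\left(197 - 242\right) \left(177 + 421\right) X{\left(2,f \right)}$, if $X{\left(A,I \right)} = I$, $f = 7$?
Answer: $-188370$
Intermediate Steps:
$\left(197 - 242\right) \left(177 + 421\right) X{\left(2,f \right)} = \left(197 - 242\right) \left(177 + 421\right) 7 = \left(-45\right) 598 \cdot 7 = \left(-26910\right) 7 = -188370$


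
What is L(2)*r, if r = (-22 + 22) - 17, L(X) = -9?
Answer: 153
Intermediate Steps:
r = -17 (r = 0 - 17 = -17)
L(2)*r = -9*(-17) = 153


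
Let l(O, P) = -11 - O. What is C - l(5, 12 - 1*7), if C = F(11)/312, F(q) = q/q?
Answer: 4993/312 ≈ 16.003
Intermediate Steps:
F(q) = 1
C = 1/312 ≈ 0.0032051
C - l(5, 12 - 1*7) = 1/312 - (-11 - 1*5) = 1/312 - (-11 - 5) = 1/312 - 1*(-16) = 1/312 + 16 = 4993/312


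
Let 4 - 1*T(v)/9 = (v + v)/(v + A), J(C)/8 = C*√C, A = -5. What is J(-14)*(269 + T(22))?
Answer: -536368*I*√14/17 ≈ -1.1805e+5*I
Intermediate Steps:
J(C) = 8*C^(3/2) (J(C) = 8*(C*√C) = 8*C^(3/2))
T(v) = 36 - 18*v/(-5 + v) (T(v) = 36 - 9*(v + v)/(v - 5) = 36 - 9*2*v/(-5 + v) = 36 - 18*v/(-5 + v))
J(-14)*(269 + T(22)) = (8*(-14)^(3/2))*(269 + 18*(-10 + 22)/(-5 + 22)) = (8*(-14*I*√14))*(269 + 18*12/17) = (-112*I*√14)*(269 + 18*(1/17)*12) = (-112*I*√14)*(269 + 216/17) = -112*I*√14*(4789/17) = -536368*I*√14/17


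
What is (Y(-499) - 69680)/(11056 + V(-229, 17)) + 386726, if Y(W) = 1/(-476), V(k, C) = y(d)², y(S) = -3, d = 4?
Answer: 2036829470759/5266940 ≈ 3.8672e+5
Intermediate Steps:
V(k, C) = 9 (V(k, C) = (-3)² = 9)
Y(W) = -1/476
(Y(-499) - 69680)/(11056 + V(-229, 17)) + 386726 = (-1/476 - 69680)/(11056 + 9) + 386726 = -33167681/476/11065 + 386726 = -33167681/476*1/11065 + 386726 = -33167681/5266940 + 386726 = 2036829470759/5266940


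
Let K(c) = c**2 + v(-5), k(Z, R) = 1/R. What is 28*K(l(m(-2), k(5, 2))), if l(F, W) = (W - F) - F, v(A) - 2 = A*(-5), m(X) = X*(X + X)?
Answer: 7483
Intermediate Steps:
m(X) = 2*X**2 (m(X) = X*(2*X) = 2*X**2)
v(A) = 2 - 5*A (v(A) = 2 + A*(-5) = 2 - 5*A)
l(F, W) = W - 2*F
K(c) = 27 + c**2 (K(c) = c**2 + (2 - 5*(-5)) = c**2 + (2 + 25) = c**2 + 27 = 27 + c**2)
28*K(l(m(-2), k(5, 2))) = 28*(27 + (1/2 - 4*(-2)**2)**2) = 28*(27 + (1/2 - 4*4)**2) = 28*(27 + (1/2 - 2*8)**2) = 28*(27 + (1/2 - 16)**2) = 28*(27 + (-31/2)**2) = 28*(27 + 961/4) = 28*(1069/4) = 7483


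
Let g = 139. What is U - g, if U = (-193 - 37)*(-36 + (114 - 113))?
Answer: 7911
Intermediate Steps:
U = 8050 (U = -230*(-36 + 1) = -230*(-35) = 8050)
U - g = 8050 - 1*139 = 8050 - 139 = 7911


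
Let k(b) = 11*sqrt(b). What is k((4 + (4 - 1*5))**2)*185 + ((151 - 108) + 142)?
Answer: 6290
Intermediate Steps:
k((4 + (4 - 1*5))**2)*185 + ((151 - 108) + 142) = (11*sqrt((4 + (4 - 1*5))**2))*185 + ((151 - 108) + 142) = (11*sqrt((4 + (4 - 5))**2))*185 + (43 + 142) = (11*sqrt((4 - 1)**2))*185 + 185 = (11*sqrt(3**2))*185 + 185 = (11*sqrt(9))*185 + 185 = (11*3)*185 + 185 = 33*185 + 185 = 6105 + 185 = 6290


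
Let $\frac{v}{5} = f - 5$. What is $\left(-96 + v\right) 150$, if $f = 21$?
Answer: $-2400$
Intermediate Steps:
$v = 80$ ($v = 5 \left(21 - 5\right) = 5 \cdot 16 = 80$)
$\left(-96 + v\right) 150 = \left(-96 + 80\right) 150 = \left(-16\right) 150 = -2400$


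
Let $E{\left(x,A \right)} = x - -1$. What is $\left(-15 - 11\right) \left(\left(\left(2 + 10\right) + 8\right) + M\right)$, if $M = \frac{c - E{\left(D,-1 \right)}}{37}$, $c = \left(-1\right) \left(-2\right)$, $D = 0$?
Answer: $- \frac{19266}{37} \approx -520.7$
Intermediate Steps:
$c = 2$
$E{\left(x,A \right)} = 1 + x$ ($E{\left(x,A \right)} = x + 1 = 1 + x$)
$M = \frac{1}{37}$ ($M = \frac{2 - \left(1 + 0\right)}{37} = \left(2 - 1\right) \frac{1}{37} = 1 \cdot \frac{1}{37} = \frac{1}{37} \approx 0.027027$)
$\left(-15 - 11\right) \left(\left(\left(2 + 10\right) + 8\right) + M\right) = \left(-15 - 11\right) \left(\left(\left(2 + 10\right) + 8\right) + \frac{1}{37}\right) = - 26 \left(\left(12 + 8\right) + \frac{1}{37}\right) = - 26 \left(20 + \frac{1}{37}\right) = \left(-26\right) \frac{741}{37} = - \frac{19266}{37}$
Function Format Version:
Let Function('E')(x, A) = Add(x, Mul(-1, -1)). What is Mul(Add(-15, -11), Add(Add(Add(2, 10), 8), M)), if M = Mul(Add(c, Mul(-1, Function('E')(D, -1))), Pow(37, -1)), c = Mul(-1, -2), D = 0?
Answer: Rational(-19266, 37) ≈ -520.70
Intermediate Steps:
c = 2
Function('E')(x, A) = Add(1, x) (Function('E')(x, A) = Add(x, 1) = Add(1, x))
M = Rational(1, 37) (M = Mul(Add(2, Mul(-1, Add(1, 0))), Pow(37, -1)) = Mul(Add(2, Mul(-1, 1)), Rational(1, 37)) = Mul(Add(2, -1), Rational(1, 37)) = Mul(1, Rational(1, 37)) = Rational(1, 37) ≈ 0.027027)
Mul(Add(-15, -11), Add(Add(Add(2, 10), 8), M)) = Mul(Add(-15, -11), Add(Add(Add(2, 10), 8), Rational(1, 37))) = Mul(-26, Add(Add(12, 8), Rational(1, 37))) = Mul(-26, Add(20, Rational(1, 37))) = Mul(-26, Rational(741, 37)) = Rational(-19266, 37)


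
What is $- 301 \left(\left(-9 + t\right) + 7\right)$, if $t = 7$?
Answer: $-1505$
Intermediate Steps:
$- 301 \left(\left(-9 + t\right) + 7\right) = - 301 \left(\left(-9 + 7\right) + 7\right) = - 301 \left(-2 + 7\right) = \left(-301\right) 5 = -1505$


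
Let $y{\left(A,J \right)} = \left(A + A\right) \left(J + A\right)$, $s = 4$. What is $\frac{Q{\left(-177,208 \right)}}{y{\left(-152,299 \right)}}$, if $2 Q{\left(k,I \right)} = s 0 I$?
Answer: $0$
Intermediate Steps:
$Q{\left(k,I \right)} = 0$ ($Q{\left(k,I \right)} = \frac{4 \cdot 0 I}{2} = \frac{0 I}{2} = \frac{1}{2} \cdot 0 = 0$)
$y{\left(A,J \right)} = 2 A \left(A + J\right)$
$\frac{Q{\left(-177,208 \right)}}{y{\left(-152,299 \right)}} = \frac{0}{2 \left(-152\right) \left(-152 + 299\right)} = \frac{0}{2 \left(-152\right) 147} = \frac{0}{-44688} = 0 \left(- \frac{1}{44688}\right) = 0$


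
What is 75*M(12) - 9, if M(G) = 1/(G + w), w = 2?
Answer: -51/14 ≈ -3.6429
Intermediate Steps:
M(G) = 1/(2 + G) (M(G) = 1/(G + 2) = 1/(2 + G))
75*M(12) - 9 = 75/(2 + 12) - 9 = 75/14 - 9 = -51/14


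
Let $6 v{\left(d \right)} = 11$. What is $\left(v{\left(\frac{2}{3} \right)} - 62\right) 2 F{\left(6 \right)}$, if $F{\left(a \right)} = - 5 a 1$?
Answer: $3610$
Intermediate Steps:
$v{\left(d \right)} = \frac{11}{6}$ ($v{\left(d \right)} = \frac{1}{6} \cdot 11 = \frac{11}{6}$)
$F{\left(a \right)} = - 5 a$
$\left(v{\left(\frac{2}{3} \right)} - 62\right) 2 F{\left(6 \right)} = \left(\frac{11}{6} - 62\right) 2 \left(\left(-5\right) 6\right) = - \frac{361 \cdot 2 \left(-30\right)}{6} = \left(- \frac{361}{6}\right) \left(-60\right) = 3610$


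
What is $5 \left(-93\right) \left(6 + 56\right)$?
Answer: $-28830$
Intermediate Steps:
$5 \left(-93\right) \left(6 + 56\right) = \left(-465\right) 62 = -28830$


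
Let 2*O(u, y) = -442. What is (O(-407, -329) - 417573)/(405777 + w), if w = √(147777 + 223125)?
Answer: -4346953742/4221912893 + 32138*√370902/12665738679 ≈ -1.0281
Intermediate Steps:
w = √370902 ≈ 609.02
O(u, y) = -221 (O(u, y) = (½)*(-442) = -221)
(O(-407, -329) - 417573)/(405777 + w) = (-221 - 417573)/(405777 + √370902) = -417794/(405777 + √370902)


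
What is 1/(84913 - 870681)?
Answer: -1/785768 ≈ -1.2726e-6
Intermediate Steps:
1/(84913 - 870681) = 1/(-785768) = -1/785768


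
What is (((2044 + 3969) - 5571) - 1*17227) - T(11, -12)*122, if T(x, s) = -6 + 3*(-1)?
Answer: -15687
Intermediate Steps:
T(x, s) = -9 (T(x, s) = -6 - 3 = -9)
(((2044 + 3969) - 5571) - 1*17227) - T(11, -12)*122 = (((2044 + 3969) - 5571) - 1*17227) - (-9)*122 = ((6013 - 5571) - 17227) - 1*(-1098) = (442 - 17227) + 1098 = -16785 + 1098 = -15687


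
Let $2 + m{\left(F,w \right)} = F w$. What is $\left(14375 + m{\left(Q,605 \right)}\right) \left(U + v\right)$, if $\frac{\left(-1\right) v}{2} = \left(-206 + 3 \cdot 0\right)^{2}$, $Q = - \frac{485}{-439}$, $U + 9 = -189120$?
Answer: $- \frac{1809275731172}{439} \approx -4.1214 \cdot 10^{9}$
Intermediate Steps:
$U = -189129$ ($U = -9 - 189120 = -189129$)
$Q = \frac{485}{439}$ ($Q = \left(-485\right) \left(- \frac{1}{439}\right) = \frac{485}{439} \approx 1.1048$)
$v = -84872$ ($v = - 2 \left(-206 + 3 \cdot 0\right)^{2} = - 2 \left(-206 + 0\right)^{2} = - 2 \left(-206\right)^{2} = \left(-2\right) 42436 = -84872$)
$m{\left(F,w \right)} = -2 + F w$
$\left(14375 + m{\left(Q,605 \right)}\right) \left(U + v\right) = \left(14375 + \left(-2 + \frac{485}{439} \cdot 605\right)\right) \left(-189129 - 84872\right) = \left(14375 + \left(-2 + \frac{293425}{439}\right)\right) \left(-274001\right) = \left(14375 + \frac{292547}{439}\right) \left(-274001\right) = \frac{6603172}{439} \left(-274001\right) = - \frac{1809275731172}{439}$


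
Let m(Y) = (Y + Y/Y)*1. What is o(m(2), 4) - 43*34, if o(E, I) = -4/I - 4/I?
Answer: -1464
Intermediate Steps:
m(Y) = 1 + Y (m(Y) = (Y + 1)*1 = (1 + Y)*1 = 1 + Y)
o(E, I) = -8/I
o(m(2), 4) - 43*34 = -8/4 - 43*34 = -8*1/4 - 1462 = -2 - 1462 = -1464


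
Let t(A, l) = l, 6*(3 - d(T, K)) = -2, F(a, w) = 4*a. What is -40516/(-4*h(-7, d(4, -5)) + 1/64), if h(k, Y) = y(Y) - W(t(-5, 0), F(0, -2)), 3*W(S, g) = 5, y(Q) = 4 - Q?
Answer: -2593024/257 ≈ -10090.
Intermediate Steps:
d(T, K) = 10/3 (d(T, K) = 3 - 1/6*(-2) = 3 + 1/3 = 10/3)
W(S, g) = 5/3 (W(S, g) = (1/3)*5 = 5/3)
h(k, Y) = 7/3 - Y (h(k, Y) = (4 - Y) - 1*5/3 = (4 - Y) - 5/3 = 7/3 - Y)
-40516/(-4*h(-7, d(4, -5)) + 1/64) = -40516/(-4*(7/3 - 1*10/3) + 1/64) = -40516/(-4*(7/3 - 10/3) + 1/64) = -40516/(-4*(-1) + 1/64) = -40516/(4 + 1/64) = -40516/257/64 = -40516*64/257 = -2593024/257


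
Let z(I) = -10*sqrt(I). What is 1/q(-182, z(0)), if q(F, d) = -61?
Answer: -1/61 ≈ -0.016393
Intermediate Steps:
1/q(-182, z(0)) = 1/(-61) = -1/61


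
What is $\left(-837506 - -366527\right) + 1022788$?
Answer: $551809$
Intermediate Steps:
$\left(-837506 - -366527\right) + 1022788 = \left(-837506 + \left(366986 - 459\right)\right) + 1022788 = \left(-837506 + 366527\right) + 1022788 = -470979 + 1022788 = 551809$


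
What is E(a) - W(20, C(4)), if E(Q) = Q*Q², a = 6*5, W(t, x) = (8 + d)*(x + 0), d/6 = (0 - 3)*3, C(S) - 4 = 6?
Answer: 27460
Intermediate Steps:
C(S) = 10 (C(S) = 4 + 6 = 10)
d = -54 (d = 6*((0 - 3)*3) = 6*(-3*3) = 6*(-9) = -54)
W(t, x) = -46*x (W(t, x) = (8 - 54)*(x + 0) = -46*x)
a = 30
E(Q) = Q³
E(a) - W(20, C(4)) = 30³ - (-46)*10 = 27000 - 1*(-460) = 27000 + 460 = 27460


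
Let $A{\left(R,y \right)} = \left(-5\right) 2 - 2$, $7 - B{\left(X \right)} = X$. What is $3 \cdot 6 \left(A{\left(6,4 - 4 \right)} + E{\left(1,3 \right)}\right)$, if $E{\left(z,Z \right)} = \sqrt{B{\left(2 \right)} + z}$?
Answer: $-216 + 18 \sqrt{6} \approx -171.91$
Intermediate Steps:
$B{\left(X \right)} = 7 - X$
$A{\left(R,y \right)} = -12$ ($A{\left(R,y \right)} = -10 - 2 = -12$)
$E{\left(z,Z \right)} = \sqrt{5 + z}$ ($E{\left(z,Z \right)} = \sqrt{\left(7 - 2\right) + z} = \sqrt{5 + z}$)
$3 \cdot 6 \left(A{\left(6,4 - 4 \right)} + E{\left(1,3 \right)}\right) = 3 \cdot 6 \left(-12 + \sqrt{5 + 1}\right) = 18 \left(-12 + \sqrt{6}\right) = -216 + 18 \sqrt{6}$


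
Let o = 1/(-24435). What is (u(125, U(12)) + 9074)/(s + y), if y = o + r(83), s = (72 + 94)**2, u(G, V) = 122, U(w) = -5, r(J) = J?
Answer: 56176065/168839741 ≈ 0.33272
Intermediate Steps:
o = -1/24435 ≈ -4.0925e-5
s = 27556 (s = 166**2 = 27556)
y = 2028104/24435 (y = -1/24435 + 83 = 2028104/24435 ≈ 83.000)
(u(125, U(12)) + 9074)/(s + y) = (122 + 9074)/(27556 + 2028104/24435) = 9196/(675358964/24435) = 9196*(24435/675358964) = 56176065/168839741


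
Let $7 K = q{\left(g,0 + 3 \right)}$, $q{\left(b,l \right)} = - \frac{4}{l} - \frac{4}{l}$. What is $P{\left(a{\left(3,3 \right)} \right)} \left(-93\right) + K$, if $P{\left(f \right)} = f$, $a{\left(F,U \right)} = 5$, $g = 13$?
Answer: $- \frac{9773}{21} \approx -465.38$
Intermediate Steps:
$q{\left(b,l \right)} = - \frac{8}{l}$
$K = - \frac{8}{21}$ ($K = \frac{\left(-8\right) \frac{1}{0 + 3}}{7} = \frac{\left(-8\right) \frac{1}{3}}{7} = \frac{1}{7} \left(- \frac{8}{3}\right) = - \frac{8}{21} \approx -0.38095$)
$P{\left(a{\left(3,3 \right)} \right)} \left(-93\right) + K = 5 \left(-93\right) - \frac{8}{21} = -465 - \frac{8}{21} = - \frac{9773}{21}$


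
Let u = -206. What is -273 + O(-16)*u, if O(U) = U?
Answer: 3023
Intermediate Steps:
-273 + O(-16)*u = -273 - 16*(-206) = -273 + 3296 = 3023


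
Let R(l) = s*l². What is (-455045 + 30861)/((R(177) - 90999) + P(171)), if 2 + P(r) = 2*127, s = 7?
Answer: -106046/32139 ≈ -3.2996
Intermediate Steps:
P(r) = 252 (P(r) = -2 + 2*127 = -2 + 254 = 252)
R(l) = 7*l²
(-455045 + 30861)/((R(177) - 90999) + P(171)) = (-455045 + 30861)/((7*177² - 90999) + 252) = -424184/((7*31329 - 90999) + 252) = -424184/((219303 - 90999) + 252) = -424184/(128304 + 252) = -424184/128556 = -424184*1/128556 = -106046/32139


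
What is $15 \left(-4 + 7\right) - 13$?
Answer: $32$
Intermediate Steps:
$15 \left(-4 + 7\right) - 13 = 15 \cdot 3 - 13 = 45 - 13 = 32$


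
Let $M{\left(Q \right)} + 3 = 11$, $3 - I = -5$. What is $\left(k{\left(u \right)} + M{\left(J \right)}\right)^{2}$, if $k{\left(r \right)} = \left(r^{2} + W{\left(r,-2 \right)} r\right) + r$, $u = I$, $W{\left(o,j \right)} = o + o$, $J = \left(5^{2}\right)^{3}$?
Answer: $43264$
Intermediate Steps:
$I = 8$ ($I = 3 - -5 = 3 + 5 = 8$)
$J = 15625$ ($J = 25^{3} = 15625$)
$W{\left(o,j \right)} = 2 o$
$M{\left(Q \right)} = 8$ ($M{\left(Q \right)} = -3 + 11 = 8$)
$u = 8$
$k{\left(r \right)} = r + 3 r^{2}$ ($k{\left(r \right)} = \left(r^{2} + 2 r r\right) + r = \left(r^{2} + 2 r^{2}\right) + r = 3 r^{2} + r = r + 3 r^{2}$)
$\left(k{\left(u \right)} + M{\left(J \right)}\right)^{2} = \left(8 \left(1 + 3 \cdot 8\right) + 8\right)^{2} = \left(8 \left(1 + 24\right) + 8\right)^{2} = \left(8 \cdot 25 + 8\right)^{2} = \left(200 + 8\right)^{2} = 208^{2} = 43264$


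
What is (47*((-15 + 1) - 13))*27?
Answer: -34263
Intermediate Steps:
(47*((-15 + 1) - 13))*27 = (47*(-14 - 13))*27 = (47*(-27))*27 = -1269*27 = -34263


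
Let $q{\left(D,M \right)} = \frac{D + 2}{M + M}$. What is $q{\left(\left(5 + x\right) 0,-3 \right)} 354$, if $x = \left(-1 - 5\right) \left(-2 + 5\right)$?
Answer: $-118$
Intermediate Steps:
$x = -18$ ($x = \left(-6\right) 3 = -18$)
$q{\left(D,M \right)} = \frac{2 + D}{2 M}$
$q{\left(\left(5 + x\right) 0,-3 \right)} 354 = \frac{2 + \left(5 - 18\right) 0}{2 \left(-3\right)} 354 = \frac{1}{2} \left(- \frac{1}{3}\right) \left(2 - 0\right) 354 = \frac{1}{2} \left(- \frac{1}{3}\right) \left(2 + 0\right) 354 = \frac{1}{2} \left(- \frac{1}{3}\right) 2 \cdot 354 = \left(- \frac{1}{3}\right) 354 = -118$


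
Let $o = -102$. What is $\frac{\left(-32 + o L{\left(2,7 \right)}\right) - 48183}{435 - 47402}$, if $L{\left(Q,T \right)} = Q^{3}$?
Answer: $\frac{49031}{46967} \approx 1.0439$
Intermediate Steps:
$\frac{\left(-32 + o L{\left(2,7 \right)}\right) - 48183}{435 - 47402} = \frac{\left(-32 - 102 \cdot 2^{3}\right) - 48183}{435 - 47402} = \frac{\left(-32 - 816\right) - 48183}{-46967} = \left(\left(-32 - 816\right) - 48183\right) \left(- \frac{1}{46967}\right) = \left(-848 - 48183\right) \left(- \frac{1}{46967}\right) = \left(-49031\right) \left(- \frac{1}{46967}\right) = \frac{49031}{46967}$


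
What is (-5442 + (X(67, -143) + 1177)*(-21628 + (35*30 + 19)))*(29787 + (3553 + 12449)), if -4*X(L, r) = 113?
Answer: -4326619689297/4 ≈ -1.0817e+12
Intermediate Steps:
X(L, r) = -113/4 (X(L, r) = -¼*113 = -113/4)
(-5442 + (X(67, -143) + 1177)*(-21628 + (35*30 + 19)))*(29787 + (3553 + 12449)) = (-5442 + (-113/4 + 1177)*(-21628 + (35*30 + 19)))*(29787 + (3553 + 12449)) = (-5442 + 4595*(-21628 + (1050 + 19))/4)*(29787 + 16002) = (-5442 + 4595*(-21628 + 1069)/4)*45789 = (-5442 + (4595/4)*(-20559))*45789 = (-5442 - 94468605/4)*45789 = -94490373/4*45789 = -4326619689297/4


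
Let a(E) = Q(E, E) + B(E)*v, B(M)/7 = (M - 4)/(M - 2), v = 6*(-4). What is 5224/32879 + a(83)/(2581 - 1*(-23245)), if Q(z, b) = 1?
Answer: 3498136685/22926592458 ≈ 0.15258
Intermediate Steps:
v = -24
B(M) = 7*(-4 + M)/(-2 + M) (B(M) = 7*((M - 4)/(M - 2)) = 7*((-4 + M)/(-2 + M)) = 7*(-4 + M)/(-2 + M))
a(E) = 1 - 168*(-4 + E)/(-2 + E) (a(E) = 1 + (7*(-4 + E)/(-2 + E))*(-24) = 1 - 168*(-4 + E)/(-2 + E))
5224/32879 + a(83)/(2581 - 1*(-23245)) = 5224/32879 + ((670 - 167*83)/(-2 + 83))/(2581 - 1*(-23245)) = 5224*(1/32879) + ((670 - 13861)/81)/(2581 + 23245) = 5224/32879 + ((1/81)*(-13191))/25826 = 5224/32879 - 4397/27*1/25826 = 5224/32879 - 4397/697302 = 3498136685/22926592458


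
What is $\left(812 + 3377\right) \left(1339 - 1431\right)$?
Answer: $-385388$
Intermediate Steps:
$\left(812 + 3377\right) \left(1339 - 1431\right) = 4189 \left(-92\right) = -385388$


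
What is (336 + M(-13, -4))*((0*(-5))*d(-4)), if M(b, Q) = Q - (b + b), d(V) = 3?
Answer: 0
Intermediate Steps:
M(b, Q) = Q - 2*b
(336 + M(-13, -4))*((0*(-5))*d(-4)) = (336 + (-4 - 2*(-13)))*((0*(-5))*3) = (336 + (-4 + 26))*(0*3) = (336 + 22)*0 = 358*0 = 0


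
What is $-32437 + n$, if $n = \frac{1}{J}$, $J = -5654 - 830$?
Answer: $- \frac{210321509}{6484} \approx -32437.0$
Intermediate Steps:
$J = -6484$ ($J = -5654 - 830 = -6484$)
$n = - \frac{1}{6484}$ ($n = \frac{1}{-6484} = - \frac{1}{6484} \approx -0.00015423$)
$-32437 + n = -32437 - \frac{1}{6484} = - \frac{210321509}{6484}$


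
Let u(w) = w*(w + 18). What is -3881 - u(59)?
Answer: -8424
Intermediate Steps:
u(w) = w*(18 + w)
-3881 - u(59) = -3881 - 59*(18 + 59) = -3881 - 59*77 = -3881 - 1*4543 = -3881 - 4543 = -8424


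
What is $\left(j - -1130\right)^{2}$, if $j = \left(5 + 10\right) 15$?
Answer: $1836025$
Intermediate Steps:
$j = 225$ ($j = 15 \cdot 15 = 225$)
$\left(j - -1130\right)^{2} = \left(225 - -1130\right)^{2} = \left(225 + 1130\right)^{2} = 1355^{2} = 1836025$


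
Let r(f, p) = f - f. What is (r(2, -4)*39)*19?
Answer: 0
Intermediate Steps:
r(f, p) = 0
(r(2, -4)*39)*19 = (0*39)*19 = 0*19 = 0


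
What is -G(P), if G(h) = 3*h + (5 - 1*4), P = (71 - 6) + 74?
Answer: -418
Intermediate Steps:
P = 139 (P = 65 + 74 = 139)
G(h) = 1 + 3*h (G(h) = 3*h + (5 - 4) = 3*h + 1 = 1 + 3*h)
-G(P) = -(1 + 3*139) = -(1 + 417) = -1*418 = -418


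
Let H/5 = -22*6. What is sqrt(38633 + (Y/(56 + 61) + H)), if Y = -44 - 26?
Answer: sqrt(57756023)/39 ≈ 194.86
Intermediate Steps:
Y = -70
H = -660 (H = 5*(-22*6) = 5*(-132) = -660)
sqrt(38633 + (Y/(56 + 61) + H)) = sqrt(38633 + (-70/(56 + 61) - 660)) = sqrt(38633 + (-70/117 - 660)) = sqrt(38633 - 77290/117) = sqrt(4442771/117) = sqrt(57756023)/39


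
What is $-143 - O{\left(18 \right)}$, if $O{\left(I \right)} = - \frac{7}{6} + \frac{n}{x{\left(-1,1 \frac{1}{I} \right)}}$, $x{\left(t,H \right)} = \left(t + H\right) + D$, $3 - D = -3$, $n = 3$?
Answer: $- \frac{77765}{546} \approx -142.43$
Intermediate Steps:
$D = 6$ ($D = 3 - -3 = 3 + 3 = 6$)
$x{\left(t,H \right)} = 6 + H + t$ ($x{\left(t,H \right)} = \left(t + H\right) + 6 = \left(H + t\right) + 6 = 6 + H + t$)
$O{\left(I \right)} = - \frac{7}{6} + \frac{3}{5 + \frac{1}{I}}$ ($O{\left(I \right)} = - \frac{7}{6} + \frac{3}{6 + 1 \frac{1}{I} - 1} = \left(-7\right) \frac{1}{6} + \frac{3}{6 + \frac{1}{I} - 1} = - \frac{7}{6} + \frac{3}{5 + \frac{1}{I}}$)
$-143 - O{\left(18 \right)} = -143 - \frac{-7 - 306}{6 \left(1 + 5 \cdot 18\right)} = -143 - \frac{-7 - 306}{6 \left(1 + 90\right)} = -143 - \frac{1}{6} \cdot \frac{1}{91} \left(-313\right) = -143 - - \frac{313}{546} = -143 + \frac{313}{546} = - \frac{77765}{546}$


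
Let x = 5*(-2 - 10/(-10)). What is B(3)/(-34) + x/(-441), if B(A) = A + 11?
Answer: -3002/7497 ≈ -0.40043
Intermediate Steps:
B(A) = 11 + A
x = -5 (x = 5*(-2 - 10*(-1/10)) = 5*(-2 + 1) = 5*(-1) = -5)
B(3)/(-34) + x/(-441) = (11 + 3)/(-34) - 5/(-441) = 14*(-1/34) - 5*(-1/441) = -7/17 + 5/441 = -3002/7497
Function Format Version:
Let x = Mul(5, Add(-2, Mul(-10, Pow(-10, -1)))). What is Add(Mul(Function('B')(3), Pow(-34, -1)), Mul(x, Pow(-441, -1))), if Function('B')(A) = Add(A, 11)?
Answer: Rational(-3002, 7497) ≈ -0.40043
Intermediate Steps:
Function('B')(A) = Add(11, A)
x = -5 (x = Mul(5, Add(-2, Mul(-10, Rational(-1, 10)))) = Mul(5, Add(-2, 1)) = Mul(5, -1) = -5)
Add(Mul(Function('B')(3), Pow(-34, -1)), Mul(x, Pow(-441, -1))) = Add(Mul(Add(11, 3), Pow(-34, -1)), Mul(-5, Pow(-441, -1))) = Add(Mul(14, Rational(-1, 34)), Mul(-5, Rational(-1, 441))) = Add(Rational(-7, 17), Rational(5, 441)) = Rational(-3002, 7497)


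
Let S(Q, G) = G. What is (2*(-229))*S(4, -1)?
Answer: 458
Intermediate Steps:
(2*(-229))*S(4, -1) = (2*(-229))*(-1) = -458*(-1) = 458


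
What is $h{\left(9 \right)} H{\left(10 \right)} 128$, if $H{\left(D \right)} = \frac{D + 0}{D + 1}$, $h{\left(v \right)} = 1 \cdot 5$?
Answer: $\frac{6400}{11} \approx 581.82$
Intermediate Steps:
$h{\left(v \right)} = 5$
$H{\left(D \right)} = \frac{D}{1 + D}$
$h{\left(9 \right)} H{\left(10 \right)} 128 = 5 \frac{10}{1 + 10} \cdot 128 = 5 \cdot \frac{10}{11} \cdot 128 = \frac{50}{11} \cdot 128 = \frac{6400}{11}$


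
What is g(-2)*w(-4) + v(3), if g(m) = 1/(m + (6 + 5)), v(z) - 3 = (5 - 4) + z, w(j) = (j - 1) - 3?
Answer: 55/9 ≈ 6.1111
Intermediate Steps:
w(j) = -4 + j (w(j) = (-1 + j) - 3 = -4 + j)
v(z) = 4 + z (v(z) = 3 + ((5 - 4) + z) = 3 + (1 + z) = 4 + z)
g(m) = 1/(11 + m) (g(m) = 1/(m + 11) = 1/(11 + m))
g(-2)*w(-4) + v(3) = (-4 - 4)/(11 - 2) + (4 + 3) = -8/9 + 7 = 55/9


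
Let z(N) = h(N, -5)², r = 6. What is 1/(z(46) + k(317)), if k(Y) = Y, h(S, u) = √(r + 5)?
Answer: 1/328 ≈ 0.0030488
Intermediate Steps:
h(S, u) = √11 (h(S, u) = √(6 + 5) = √11)
z(N) = 11 (z(N) = (√11)² = 11)
1/(z(46) + k(317)) = 1/(11 + 317) = 1/328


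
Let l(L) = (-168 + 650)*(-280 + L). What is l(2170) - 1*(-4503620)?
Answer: 5414600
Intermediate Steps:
l(L) = -134960 + 482*L (l(L) = 482*(-280 + L) = -134960 + 482*L)
l(2170) - 1*(-4503620) = (-134960 + 482*2170) - 1*(-4503620) = (-134960 + 1045940) + 4503620 = 910980 + 4503620 = 5414600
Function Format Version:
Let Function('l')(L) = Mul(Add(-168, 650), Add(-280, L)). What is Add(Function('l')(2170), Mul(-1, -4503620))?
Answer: 5414600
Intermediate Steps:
Function('l')(L) = Add(-134960, Mul(482, L)) (Function('l')(L) = Mul(482, Add(-280, L)) = Add(-134960, Mul(482, L)))
Add(Function('l')(2170), Mul(-1, -4503620)) = Add(Add(-134960, Mul(482, 2170)), Mul(-1, -4503620)) = Add(Add(-134960, 1045940), 4503620) = Add(910980, 4503620) = 5414600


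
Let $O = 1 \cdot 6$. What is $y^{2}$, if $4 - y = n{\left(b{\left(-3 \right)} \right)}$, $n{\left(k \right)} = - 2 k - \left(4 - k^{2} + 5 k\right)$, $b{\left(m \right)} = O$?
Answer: $196$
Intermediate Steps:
$O = 6$
$b{\left(m \right)} = 6$
$n{\left(k \right)} = -4 + k^{2} - 7 k$ ($n{\left(k \right)} = - 2 k - \left(4 - k^{2} + 5 k\right) = -4 + k^{2} - 7 k$)
$y = 14$ ($y = 4 - \left(-4 + 6^{2} - 42\right) = 4 - \left(-4 + 36 - 42\right) = 4 - -10 = 4 + 10 = 14$)
$y^{2} = 14^{2} = 196$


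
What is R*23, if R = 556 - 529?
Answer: 621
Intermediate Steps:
R = 27
R*23 = 27*23 = 621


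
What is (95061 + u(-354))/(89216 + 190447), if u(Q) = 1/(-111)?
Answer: 10551770/31042593 ≈ 0.33991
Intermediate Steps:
u(Q) = -1/111
(95061 + u(-354))/(89216 + 190447) = (95061 - 1/111)/(89216 + 190447) = (10551770/111)/279663 = (10551770/111)*(1/279663) = 10551770/31042593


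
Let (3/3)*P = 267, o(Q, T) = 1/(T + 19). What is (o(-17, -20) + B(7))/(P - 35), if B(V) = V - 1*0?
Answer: 3/116 ≈ 0.025862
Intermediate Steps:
o(Q, T) = 1/(19 + T)
P = 267
B(V) = V (B(V) = V + 0 = V)
(o(-17, -20) + B(7))/(P - 35) = (1/(19 - 20) + 7)/(267 - 35) = (1/(-1) + 7)/232 = (-1 + 7)*(1/232) = 6*(1/232) = 3/116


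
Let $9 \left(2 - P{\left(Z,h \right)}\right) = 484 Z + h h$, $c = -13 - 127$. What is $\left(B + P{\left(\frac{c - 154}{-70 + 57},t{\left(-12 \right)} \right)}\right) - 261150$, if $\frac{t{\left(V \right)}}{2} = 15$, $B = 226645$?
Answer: $- \frac{1396949}{39} \approx -35819.0$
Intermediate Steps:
$c = -140$ ($c = -13 - 127 = -140$)
$t{\left(V \right)} = 30$ ($t{\left(V \right)} = 2 \cdot 15 = 30$)
$P{\left(Z,h \right)} = 2 - \frac{484 Z}{9} - \frac{h^{2}}{9}$ ($P{\left(Z,h \right)} = 2 - \frac{484 Z + h h}{9} = 2 - \frac{484 Z + h^{2}}{9} = 2 - \frac{h^{2} + 484 Z}{9} = 2 - \left(\frac{h^{2}}{9} + \frac{484 Z}{9}\right) = 2 - \frac{484 Z}{9} - \frac{h^{2}}{9}$)
$\left(B + P{\left(\frac{c - 154}{-70 + 57},t{\left(-12 \right)} \right)}\right) - 261150 = \left(226645 - \left(-2 + 100 + \frac{484 \left(-140 - 154\right)}{9 \left(-70 + 57\right)}\right)\right) - 261150 = \left(226645 - \left(98 + \frac{484}{9} \left(-294\right) \frac{1}{-13}\right)\right) - 261150 = \left(226645 - \left(98 + \frac{484}{9} \left(-294\right) \left(- \frac{1}{13}\right)\right)\right) - 261150 = \left(226645 - \frac{51254}{39}\right) - 261150 = \frac{8787901}{39} - 261150 = - \frac{1396949}{39}$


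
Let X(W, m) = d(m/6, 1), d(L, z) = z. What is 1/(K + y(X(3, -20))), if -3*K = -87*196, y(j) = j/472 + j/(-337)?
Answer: 159064/904119641 ≈ 0.00017593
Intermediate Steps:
X(W, m) = 1
y(j) = -135*j/159064 (y(j) = j*(1/472) + j*(-1/337) = j/472 - j/337 = -135*j/159064)
K = 5684 (K = -(-29)*196 = -⅓*(-17052) = 5684)
1/(K + y(X(3, -20))) = 1/(5684 - 135/159064*1) = 1/(5684 - 135/159064) = 1/(904119641/159064) = 159064/904119641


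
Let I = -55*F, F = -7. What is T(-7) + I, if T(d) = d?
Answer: 378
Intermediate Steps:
I = 385 (I = -55*(-7) = 385)
T(-7) + I = -7 + 385 = 378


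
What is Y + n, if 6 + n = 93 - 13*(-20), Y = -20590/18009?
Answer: 214777/621 ≈ 345.86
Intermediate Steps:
Y = -710/621 (Y = -20590*1/18009 = -710/621 ≈ -1.1433)
n = 347 (n = -6 + (93 - 13*(-20)) = -6 + (93 + 260) = -6 + 353 = 347)
Y + n = -710/621 + 347 = 214777/621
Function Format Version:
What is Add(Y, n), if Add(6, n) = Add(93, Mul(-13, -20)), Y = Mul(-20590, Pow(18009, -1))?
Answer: Rational(214777, 621) ≈ 345.86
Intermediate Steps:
Y = Rational(-710, 621) (Y = Mul(-20590, Rational(1, 18009)) = Rational(-710, 621) ≈ -1.1433)
n = 347 (n = Add(-6, Add(93, Mul(-13, -20))) = Add(-6, Add(93, 260)) = Add(-6, 353) = 347)
Add(Y, n) = Add(Rational(-710, 621), 347) = Rational(214777, 621)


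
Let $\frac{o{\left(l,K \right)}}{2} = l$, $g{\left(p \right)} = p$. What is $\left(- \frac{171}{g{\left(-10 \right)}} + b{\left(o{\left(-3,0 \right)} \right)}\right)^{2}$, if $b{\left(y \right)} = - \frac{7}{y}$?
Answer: $\frac{75076}{225} \approx 333.67$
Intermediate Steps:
$o{\left(l,K \right)} = 2 l$
$\left(- \frac{171}{g{\left(-10 \right)}} + b{\left(o{\left(-3,0 \right)} \right)}\right)^{2} = \left(- \frac{171}{-10} - \frac{7}{2 \left(-3\right)}\right)^{2} = \left(\left(-171\right) \left(- \frac{1}{10}\right) - \frac{7}{-6}\right)^{2} = \left(\frac{171}{10} - - \frac{7}{6}\right)^{2} = \left(\frac{171}{10} + \frac{7}{6}\right)^{2} = \left(\frac{274}{15}\right)^{2} = \frac{75076}{225}$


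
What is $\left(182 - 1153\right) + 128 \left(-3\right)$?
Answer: $-1355$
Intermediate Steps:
$\left(182 - 1153\right) + 128 \left(-3\right) = -971 - 384 = -1355$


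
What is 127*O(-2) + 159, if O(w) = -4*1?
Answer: -349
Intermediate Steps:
O(w) = -4
127*O(-2) + 159 = 127*(-4) + 159 = -508 + 159 = -349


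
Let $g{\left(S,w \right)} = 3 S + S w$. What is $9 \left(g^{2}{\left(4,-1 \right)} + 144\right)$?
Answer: $1872$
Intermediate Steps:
$9 \left(g^{2}{\left(4,-1 \right)} + 144\right) = 9 \left(\left(4 \left(3 - 1\right)\right)^{2} + 144\right) = 9 \left(\left(4 \cdot 2\right)^{2} + 144\right) = 9 \left(8^{2} + 144\right) = 9 \left(64 + 144\right) = 9 \cdot 208 = 1872$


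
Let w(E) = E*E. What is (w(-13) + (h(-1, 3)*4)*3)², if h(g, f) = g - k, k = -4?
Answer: 42025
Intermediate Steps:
h(g, f) = 4 + g (h(g, f) = g - 1*(-4) = g + 4 = 4 + g)
w(E) = E²
(w(-13) + (h(-1, 3)*4)*3)² = ((-13)² + ((4 - 1)*4)*3)² = (169 + (3*4)*3)² = (169 + 12*3)² = (169 + 36)² = 205² = 42025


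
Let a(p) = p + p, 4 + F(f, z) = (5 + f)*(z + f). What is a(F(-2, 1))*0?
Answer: 0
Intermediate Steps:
F(f, z) = -4 + (5 + f)*(f + z) (F(f, z) = -4 + (5 + f)*(z + f) = -4 + (5 + f)*(f + z))
a(p) = 2*p
a(F(-2, 1))*0 = (2*(-4 + (-2)² + 5*(-2) + 5*1 - 2*1))*0 = (2*(-4 + 4 - 10 + 5 - 2))*0 = (2*(-7))*0 = -14*0 = 0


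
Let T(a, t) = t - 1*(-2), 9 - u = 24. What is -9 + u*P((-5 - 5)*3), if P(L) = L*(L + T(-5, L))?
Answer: -26109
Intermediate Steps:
u = -15 (u = 9 - 1*24 = 9 - 24 = -15)
T(a, t) = 2 + t (T(a, t) = t + 2 = 2 + t)
P(L) = L*(2 + 2*L) (P(L) = L*(L + (2 + L)) = L*(2 + 2*L))
-9 + u*P((-5 - 5)*3) = -9 - 30*(-5 - 5)*3*(1 + (-5 - 5)*3) = -9 - 30*(-10*3)*(1 - 10*3) = -9 - 30*(-30)*(1 - 30) = -9 - 30*(-30)*(-29) = -9 - 15*1740 = -9 - 26100 = -26109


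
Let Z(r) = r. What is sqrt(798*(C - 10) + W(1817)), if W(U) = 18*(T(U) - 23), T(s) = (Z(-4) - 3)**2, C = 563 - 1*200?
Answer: sqrt(282162) ≈ 531.19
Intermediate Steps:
C = 363 (C = 563 - 200 = 363)
T(s) = 49 (T(s) = (-4 - 3)**2 = (-7)**2 = 49)
W(U) = 468 (W(U) = 18*(49 - 23) = 18*26 = 468)
sqrt(798*(C - 10) + W(1817)) = sqrt(798*(363 - 10) + 468) = sqrt(798*353 + 468) = sqrt(281694 + 468) = sqrt(282162)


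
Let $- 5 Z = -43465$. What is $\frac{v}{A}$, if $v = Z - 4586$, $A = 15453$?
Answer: $\frac{1369}{5151} \approx 0.26577$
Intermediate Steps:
$Z = 8693$ ($Z = \left(- \frac{1}{5}\right) \left(-43465\right) = 8693$)
$v = 4107$ ($v = 8693 - 4586 = 4107$)
$\frac{v}{A} = \frac{4107}{15453} = 4107 \cdot \frac{1}{15453} = \frac{1369}{5151}$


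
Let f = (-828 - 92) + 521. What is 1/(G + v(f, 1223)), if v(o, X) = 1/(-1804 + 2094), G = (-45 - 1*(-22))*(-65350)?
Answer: 290/435884501 ≈ 6.6531e-7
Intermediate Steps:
f = -399 (f = -920 + 521 = -399)
G = 1503050 (G = (-45 + 22)*(-65350) = -23*(-65350) = 1503050)
v(o, X) = 1/290
1/(G + v(f, 1223)) = 1/(1503050 + 1/290) = 1/(435884501/290) = 290/435884501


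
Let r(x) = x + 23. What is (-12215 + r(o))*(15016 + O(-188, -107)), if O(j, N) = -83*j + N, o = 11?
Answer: -371678853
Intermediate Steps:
O(j, N) = N - 83*j
r(x) = 23 + x
(-12215 + r(o))*(15016 + O(-188, -107)) = (-12215 + (23 + 11))*(15016 + (-107 - 83*(-188))) = (-12215 + 34)*(15016 + (-107 + 15604)) = -12181*(15016 + 15497) = -12181*30513 = -371678853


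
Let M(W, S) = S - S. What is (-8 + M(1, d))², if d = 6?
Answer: 64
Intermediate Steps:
M(W, S) = 0
(-8 + M(1, d))² = (-8 + 0)² = (-8)² = 64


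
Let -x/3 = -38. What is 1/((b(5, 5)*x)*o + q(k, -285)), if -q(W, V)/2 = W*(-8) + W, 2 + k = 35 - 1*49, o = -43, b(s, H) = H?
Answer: -1/24734 ≈ -4.0430e-5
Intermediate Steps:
x = 114 (x = -3*(-38) = 114)
k = -16 (k = -2 + (35 - 1*49) = -2 + (35 - 49) = -2 - 14 = -16)
q(W, V) = 14*W (q(W, V) = -2*(W*(-8) + W) = -2*(-8*W + W) = -(-14)*W = 14*W)
1/((b(5, 5)*x)*o + q(k, -285)) = 1/((5*114)*(-43) + 14*(-16)) = 1/(570*(-43) - 224) = 1/(-24510 - 224) = 1/(-24734) = -1/24734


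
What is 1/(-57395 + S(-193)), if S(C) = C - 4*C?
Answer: -1/56816 ≈ -1.7601e-5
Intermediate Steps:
S(C) = -3*C
1/(-57395 + S(-193)) = 1/(-57395 - 3*(-193)) = 1/(-57395 + 579) = 1/(-56816) = -1/56816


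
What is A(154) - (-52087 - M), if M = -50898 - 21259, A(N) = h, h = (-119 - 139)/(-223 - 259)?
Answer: -4836741/241 ≈ -20069.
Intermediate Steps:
h = 129/241 (h = -258/(-482) = -258*(-1/482) = 129/241 ≈ 0.53527)
A(N) = 129/241
M = -72157
A(154) - (-52087 - M) = 129/241 - (-52087 - 1*(-72157)) = 129/241 - (-52087 + 72157) = 129/241 - 1*20070 = 129/241 - 20070 = -4836741/241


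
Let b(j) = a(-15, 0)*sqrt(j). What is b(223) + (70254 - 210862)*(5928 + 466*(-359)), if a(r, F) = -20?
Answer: 22689350528 - 20*sqrt(223) ≈ 2.2689e+10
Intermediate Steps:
b(j) = -20*sqrt(j)
b(223) + (70254 - 210862)*(5928 + 466*(-359)) = -20*sqrt(223) + (70254 - 210862)*(5928 + 466*(-359)) = -20*sqrt(223) - 140608*(5928 - 167294) = -20*sqrt(223) - 140608*(-161366) = -20*sqrt(223) + 22689350528 = 22689350528 - 20*sqrt(223)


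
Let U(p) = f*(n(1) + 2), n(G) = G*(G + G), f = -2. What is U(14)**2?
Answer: 64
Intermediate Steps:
n(G) = 2*G**2 (n(G) = G*(2*G) = 2*G**2)
U(p) = -8 (U(p) = -2*(2*1**2 + 2) = -2*(2*1 + 2) = -2*(2 + 2) = -2*4 = -8)
U(14)**2 = (-8)**2 = 64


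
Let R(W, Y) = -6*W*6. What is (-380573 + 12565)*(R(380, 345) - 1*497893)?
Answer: 188262956584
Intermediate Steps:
R(W, Y) = -36*W
(-380573 + 12565)*(R(380, 345) - 1*497893) = (-380573 + 12565)*(-36*380 - 1*497893) = -368008*(-13680 - 497893) = -368008*(-511573) = 188262956584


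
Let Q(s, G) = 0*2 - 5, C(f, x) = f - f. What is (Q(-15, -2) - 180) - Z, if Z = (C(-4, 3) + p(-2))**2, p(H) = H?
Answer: -189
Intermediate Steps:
C(f, x) = 0
Q(s, G) = -5 (Q(s, G) = 0 - 5 = -5)
Z = 4 (Z = (0 - 2)**2 = (-2)**2 = 4)
(Q(-15, -2) - 180) - Z = (-5 - 180) - 1*4 = -185 - 4 = -189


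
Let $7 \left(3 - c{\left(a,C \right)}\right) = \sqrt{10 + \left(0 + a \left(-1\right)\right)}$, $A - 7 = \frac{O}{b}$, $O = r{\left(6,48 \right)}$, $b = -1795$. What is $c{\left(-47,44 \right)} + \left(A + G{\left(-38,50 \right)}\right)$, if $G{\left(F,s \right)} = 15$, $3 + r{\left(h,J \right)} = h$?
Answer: $\frac{44872}{1795} - \frac{\sqrt{57}}{7} \approx 23.92$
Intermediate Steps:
$r{\left(h,J \right)} = -3 + h$
$O = 3$ ($O = -3 + 6 = 3$)
$A = \frac{12562}{1795}$ ($A = 7 + \frac{3}{-1795} = 7 + 3 \left(- \frac{1}{1795}\right) = 7 - \frac{3}{1795} = \frac{12562}{1795} \approx 6.9983$)
$c{\left(a,C \right)} = 3 - \frac{\sqrt{10 - a}}{7}$ ($c{\left(a,C \right)} = 3 - \frac{\sqrt{10 + \left(0 + a \left(-1\right)\right)}}{7} = 3 - \frac{\sqrt{10 + \left(0 - a\right)}}{7} = 3 - \frac{\sqrt{10 - a}}{7}$)
$c{\left(-47,44 \right)} + \left(A + G{\left(-38,50 \right)}\right) = \left(3 - \frac{\sqrt{10 - -47}}{7}\right) + \left(\frac{12562}{1795} + 15\right) = \left(3 - \frac{\sqrt{10 + 47}}{7}\right) + \frac{39487}{1795} = \left(3 - \frac{\sqrt{57}}{7}\right) + \frac{39487}{1795} = \frac{44872}{1795} - \frac{\sqrt{57}}{7}$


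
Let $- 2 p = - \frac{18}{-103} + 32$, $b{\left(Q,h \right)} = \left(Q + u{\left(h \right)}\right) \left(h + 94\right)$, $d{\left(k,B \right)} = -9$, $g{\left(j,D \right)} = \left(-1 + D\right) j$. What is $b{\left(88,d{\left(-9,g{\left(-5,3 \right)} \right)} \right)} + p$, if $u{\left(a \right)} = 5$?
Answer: $\frac{812558}{103} \approx 7888.9$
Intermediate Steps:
$g{\left(j,D \right)} = j \left(-1 + D\right)$
$b{\left(Q,h \right)} = \left(5 + Q\right) \left(94 + h\right)$ ($b{\left(Q,h \right)} = \left(Q + 5\right) \left(h + 94\right) = \left(5 + Q\right) \left(94 + h\right)$)
$p = - \frac{1657}{103}$ ($p = - \frac{- \frac{18}{-103} + 32}{2} = - \frac{\left(-18\right) \left(- \frac{1}{103}\right) + 32}{2} = - \frac{\frac{18}{103} + 32}{2} = \left(- \frac{1}{2}\right) \frac{3314}{103} = - \frac{1657}{103} \approx -16.087$)
$b{\left(88,d{\left(-9,g{\left(-5,3 \right)} \right)} \right)} + p = \left(470 + 5 \left(-9\right) + 94 \cdot 88 + 88 \left(-9\right)\right) - \frac{1657}{103} = \left(470 - 45 + 8272 - 792\right) - \frac{1657}{103} = 7905 - \frac{1657}{103} = \frac{812558}{103}$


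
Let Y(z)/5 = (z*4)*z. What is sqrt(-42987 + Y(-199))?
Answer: sqrt(749033) ≈ 865.47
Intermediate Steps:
Y(z) = 20*z**2 (Y(z) = 5*((z*4)*z) = 5*((4*z)*z) = 5*(4*z**2) = 20*z**2)
sqrt(-42987 + Y(-199)) = sqrt(-42987 + 20*(-199)**2) = sqrt(-42987 + 20*39601) = sqrt(-42987 + 792020) = sqrt(749033)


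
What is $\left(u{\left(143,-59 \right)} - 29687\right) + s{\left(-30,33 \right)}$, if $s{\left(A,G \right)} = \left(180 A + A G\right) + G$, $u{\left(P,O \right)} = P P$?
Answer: $-15595$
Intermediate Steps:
$u{\left(P,O \right)} = P^{2}$
$s{\left(A,G \right)} = G + 180 A + A G$
$\left(u{\left(143,-59 \right)} - 29687\right) + s{\left(-30,33 \right)} = \left(143^{2} - 29687\right) + \left(33 + 180 \left(-30\right) - 990\right) = \left(20449 - 29687\right) - 6357 = -9238 - 6357 = -15595$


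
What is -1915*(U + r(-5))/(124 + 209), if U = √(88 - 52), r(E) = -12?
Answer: 3830/111 ≈ 34.505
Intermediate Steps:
U = 6 (U = √36 = 6)
-1915*(U + r(-5))/(124 + 209) = -1915*(6 - 12)/(124 + 209) = -(-11490)/333 = -1915*(-2/111) = 3830/111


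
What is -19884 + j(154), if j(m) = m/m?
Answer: -19883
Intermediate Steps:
j(m) = 1
-19884 + j(154) = -19884 + 1 = -19883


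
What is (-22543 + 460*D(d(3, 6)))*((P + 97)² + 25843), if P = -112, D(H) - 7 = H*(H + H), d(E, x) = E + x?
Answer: 1438875396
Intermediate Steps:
D(H) = 7 + 2*H² (D(H) = 7 + H*(H + H) = 7 + H*(2*H) = 7 + 2*H²)
(-22543 + 460*D(d(3, 6)))*((P + 97)² + 25843) = (-22543 + 460*(7 + 2*(3 + 6)²))*((-112 + 97)² + 25843) = (-22543 + 460*(7 + 2*9²))*((-15)² + 25843) = (-22543 + 460*(7 + 2*81))*(225 + 25843) = (-22543 + 460*(7 + 162))*26068 = (-22543 + 460*169)*26068 = (-22543 + 77740)*26068 = 55197*26068 = 1438875396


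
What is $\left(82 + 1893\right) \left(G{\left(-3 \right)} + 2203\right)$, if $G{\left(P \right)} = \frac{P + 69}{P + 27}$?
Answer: $\frac{17425425}{4} \approx 4.3564 \cdot 10^{6}$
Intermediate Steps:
$G{\left(P \right)} = \frac{69 + P}{27 + P}$
$\left(82 + 1893\right) \left(G{\left(-3 \right)} + 2203\right) = \left(82 + 1893\right) \left(\frac{69 - 3}{27 - 3} + 2203\right) = 1975 \left(\frac{1}{24} \cdot 66 + 2203\right) = 1975 \left(\frac{11}{4} + 2203\right) = 1975 \cdot \frac{8823}{4} = \frac{17425425}{4}$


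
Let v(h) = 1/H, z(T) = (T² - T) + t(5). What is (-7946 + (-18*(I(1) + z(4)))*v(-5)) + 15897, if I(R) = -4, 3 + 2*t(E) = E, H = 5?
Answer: 39593/5 ≈ 7918.6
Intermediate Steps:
t(E) = -3/2 + E/2
z(T) = 1 + T² - T (z(T) = (T² - T) + (-3/2 + (½)*5) = (T² - T) + (-3/2 + 5/2) = (T² - T) + 1 = 1 + T² - T)
v(h) = ⅕ (v(h) = 1/5 = ⅕)
(-7946 + (-18*(I(1) + z(4)))*v(-5)) + 15897 = (-7946 - 18*(-4 + (1 + 4² - 1*4))*(⅕)) + 15897 = (-7946 - 18*(-4 + (1 + 16 - 4))*(⅕)) + 15897 = (-7946 - 18*(-4 + 13)*(⅕)) + 15897 = (-7946 - 18*9*(⅕)) + 15897 = (-7946 - 162*⅕) + 15897 = (-7946 - 162/5) + 15897 = -39892/5 + 15897 = 39593/5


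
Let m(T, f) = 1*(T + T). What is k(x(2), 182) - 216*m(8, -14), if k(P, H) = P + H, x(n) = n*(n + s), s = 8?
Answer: -3254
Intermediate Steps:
x(n) = n*(8 + n) (x(n) = n*(n + 8) = n*(8 + n))
m(T, f) = 2*T (m(T, f) = 1*(2*T) = 2*T)
k(P, H) = H + P
k(x(2), 182) - 216*m(8, -14) = (182 + 2*(8 + 2)) - 216*2*8 = (182 + 2*10) - 216*16 = (182 + 20) - 1*3456 = 202 - 3456 = -3254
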